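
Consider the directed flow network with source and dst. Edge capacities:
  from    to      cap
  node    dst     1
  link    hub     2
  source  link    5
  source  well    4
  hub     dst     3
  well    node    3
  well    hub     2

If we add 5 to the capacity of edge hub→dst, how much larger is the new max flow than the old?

Original max flow = 4.
After raising cap(hub→dst), augmenting paths through that edge carry 1 more unit.
New max flow = 5. Increase = 1.

1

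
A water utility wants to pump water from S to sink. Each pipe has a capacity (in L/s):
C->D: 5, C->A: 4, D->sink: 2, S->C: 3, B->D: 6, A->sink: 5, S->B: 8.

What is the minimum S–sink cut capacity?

Max flow = 5 (via 2 augmenting paths).
In the residual at optimum, the set reachable from S is {B, D, S}.
Cut edges: S->C (cap 3), D->sink (cap 2). Sum = 5.

5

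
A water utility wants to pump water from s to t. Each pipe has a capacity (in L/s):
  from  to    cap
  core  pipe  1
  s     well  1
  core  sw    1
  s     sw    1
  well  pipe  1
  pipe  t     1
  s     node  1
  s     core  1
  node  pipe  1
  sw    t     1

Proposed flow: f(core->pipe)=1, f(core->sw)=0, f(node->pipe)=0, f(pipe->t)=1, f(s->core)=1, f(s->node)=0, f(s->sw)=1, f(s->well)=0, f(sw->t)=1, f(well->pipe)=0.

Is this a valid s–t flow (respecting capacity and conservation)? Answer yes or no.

Yes

Every edge has 0 ≤ f(e) ≤ cap(e).
At each intermediate node, inflow equals outflow.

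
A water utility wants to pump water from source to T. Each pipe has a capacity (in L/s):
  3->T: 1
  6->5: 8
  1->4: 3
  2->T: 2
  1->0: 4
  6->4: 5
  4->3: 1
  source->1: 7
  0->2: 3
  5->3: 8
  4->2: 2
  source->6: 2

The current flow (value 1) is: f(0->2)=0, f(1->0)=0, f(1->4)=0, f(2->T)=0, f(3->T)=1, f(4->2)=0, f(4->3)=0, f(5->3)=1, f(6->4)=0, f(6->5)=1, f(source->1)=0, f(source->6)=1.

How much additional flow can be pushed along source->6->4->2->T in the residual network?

1

Residual capacities along the path: source->6: 1, 6->4: 5, 4->2: 2, 2->T: 2.
Minimum is 1.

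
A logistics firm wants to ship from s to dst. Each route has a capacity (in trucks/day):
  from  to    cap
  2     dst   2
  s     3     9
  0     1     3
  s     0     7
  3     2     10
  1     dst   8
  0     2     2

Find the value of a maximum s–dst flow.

5

Augment s->3->2->dst: bottleneck 2. Total 2.
Augment s->0->1->dst: bottleneck 3. Total 5.
No augmenting path remains in the residual graph.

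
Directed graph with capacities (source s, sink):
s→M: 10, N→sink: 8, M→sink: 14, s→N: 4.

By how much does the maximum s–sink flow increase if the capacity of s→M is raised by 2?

2

Original max flow = 14.
After raising cap(s→M), augmenting paths through that edge carry 2 more units.
New max flow = 16. Increase = 2.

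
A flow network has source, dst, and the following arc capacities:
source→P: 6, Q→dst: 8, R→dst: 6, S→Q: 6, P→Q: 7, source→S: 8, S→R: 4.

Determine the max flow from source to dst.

Augment source→S→R→dst: bottleneck 4. Total 4.
Augment source→S→Q→dst: bottleneck 4. Total 8.
Augment source→P→Q→dst: bottleneck 4. Total 12.
No augmenting path remains in the residual graph.

12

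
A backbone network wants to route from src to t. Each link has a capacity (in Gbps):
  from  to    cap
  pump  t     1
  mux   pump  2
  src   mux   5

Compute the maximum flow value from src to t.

Augment src→mux→pump→t: bottleneck 1. Total 1.
No augmenting path remains in the residual graph.

1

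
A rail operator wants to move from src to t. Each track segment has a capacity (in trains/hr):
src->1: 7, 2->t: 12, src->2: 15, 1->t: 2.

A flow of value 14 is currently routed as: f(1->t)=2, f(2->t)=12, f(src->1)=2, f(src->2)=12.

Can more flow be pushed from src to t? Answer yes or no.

Residual reachable from src: {1, 2, src}; t is not reachable.
Saturated cut: 2->t, 1->t with total capacity 14 = current flow value. Flow is maximum.

No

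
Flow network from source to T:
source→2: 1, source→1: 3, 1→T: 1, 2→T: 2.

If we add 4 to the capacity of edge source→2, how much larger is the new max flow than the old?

Original max flow = 2.
After raising cap(source→2), augmenting paths through that edge carry 1 more unit.
New max flow = 3. Increase = 1.

1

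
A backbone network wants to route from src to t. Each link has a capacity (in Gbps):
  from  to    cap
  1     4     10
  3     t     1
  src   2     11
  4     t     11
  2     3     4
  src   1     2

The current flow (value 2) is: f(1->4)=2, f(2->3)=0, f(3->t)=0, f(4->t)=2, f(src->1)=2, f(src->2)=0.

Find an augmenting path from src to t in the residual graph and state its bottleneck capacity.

Residual along src->2->3->t: src->2: 11, 2->3: 4, 3->t: 1.
Bottleneck = min = 1.

src->2->3->t, bottleneck 1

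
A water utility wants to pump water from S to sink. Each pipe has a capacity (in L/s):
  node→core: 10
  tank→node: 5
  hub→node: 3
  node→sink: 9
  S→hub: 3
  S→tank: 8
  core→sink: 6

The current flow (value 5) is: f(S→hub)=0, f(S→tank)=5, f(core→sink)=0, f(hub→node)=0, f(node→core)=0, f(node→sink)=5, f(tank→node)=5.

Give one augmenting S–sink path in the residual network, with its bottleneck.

Residual along S→hub→node→sink: S→hub: 3, hub→node: 3, node→sink: 4.
Bottleneck = min = 3.

S→hub→node→sink, bottleneck 3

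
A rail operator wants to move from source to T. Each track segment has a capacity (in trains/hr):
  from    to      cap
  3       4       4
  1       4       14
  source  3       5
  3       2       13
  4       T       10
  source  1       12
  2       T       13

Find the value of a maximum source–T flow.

15

Augment source→1→4→T: bottleneck 10. Total 10.
Augment source→3→2→T: bottleneck 5. Total 15.
No augmenting path remains in the residual graph.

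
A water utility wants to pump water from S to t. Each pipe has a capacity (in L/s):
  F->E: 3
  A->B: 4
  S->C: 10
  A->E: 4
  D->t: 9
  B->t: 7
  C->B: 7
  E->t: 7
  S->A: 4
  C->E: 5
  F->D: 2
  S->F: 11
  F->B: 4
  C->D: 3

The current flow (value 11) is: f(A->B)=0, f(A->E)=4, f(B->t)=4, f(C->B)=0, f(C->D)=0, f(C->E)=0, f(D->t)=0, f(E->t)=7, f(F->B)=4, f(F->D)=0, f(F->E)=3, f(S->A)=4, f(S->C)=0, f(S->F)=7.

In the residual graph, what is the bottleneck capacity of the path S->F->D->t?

Residual capacities along the path: S->F: 4, F->D: 2, D->t: 9.
Minimum is 2.

2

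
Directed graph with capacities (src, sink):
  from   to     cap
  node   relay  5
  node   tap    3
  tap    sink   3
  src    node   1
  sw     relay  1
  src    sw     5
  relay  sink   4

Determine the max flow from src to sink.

2

Augment src->node->tap->sink: bottleneck 1. Total 1.
Augment src->sw->relay->sink: bottleneck 1. Total 2.
No augmenting path remains in the residual graph.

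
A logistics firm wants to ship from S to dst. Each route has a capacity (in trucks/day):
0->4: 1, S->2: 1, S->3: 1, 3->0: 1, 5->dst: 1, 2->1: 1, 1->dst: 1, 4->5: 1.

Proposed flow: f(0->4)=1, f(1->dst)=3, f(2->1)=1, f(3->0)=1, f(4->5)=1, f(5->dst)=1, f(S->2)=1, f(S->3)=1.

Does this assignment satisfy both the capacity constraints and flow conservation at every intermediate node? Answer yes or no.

Capacity violated on 1->dst: flow 3 > capacity 1.

No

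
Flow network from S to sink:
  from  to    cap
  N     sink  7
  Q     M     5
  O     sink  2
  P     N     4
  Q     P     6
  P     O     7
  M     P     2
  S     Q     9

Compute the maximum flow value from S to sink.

Augment S->Q->P->N->sink: bottleneck 4. Total 4.
Augment S->Q->P->O->sink: bottleneck 2. Total 6.
No augmenting path remains in the residual graph.

6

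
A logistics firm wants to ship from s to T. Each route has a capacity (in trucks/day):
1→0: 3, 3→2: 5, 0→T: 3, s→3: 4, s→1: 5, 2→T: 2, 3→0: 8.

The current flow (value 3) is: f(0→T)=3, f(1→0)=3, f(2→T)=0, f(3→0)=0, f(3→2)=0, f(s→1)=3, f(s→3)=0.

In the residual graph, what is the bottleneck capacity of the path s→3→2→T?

Residual capacities along the path: s→3: 4, 3→2: 5, 2→T: 2.
Minimum is 2.

2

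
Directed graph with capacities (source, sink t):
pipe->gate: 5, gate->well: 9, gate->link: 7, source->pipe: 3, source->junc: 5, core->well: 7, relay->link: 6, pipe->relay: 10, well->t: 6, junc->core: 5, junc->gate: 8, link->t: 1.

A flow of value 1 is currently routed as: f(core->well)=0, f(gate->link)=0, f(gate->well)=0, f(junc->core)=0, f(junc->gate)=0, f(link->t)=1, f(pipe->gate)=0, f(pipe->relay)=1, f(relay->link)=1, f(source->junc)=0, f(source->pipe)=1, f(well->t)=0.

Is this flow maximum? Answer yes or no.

No

Residual path source->pipe->gate->well->t has bottleneck 2 > 0.
Pushing 2 along it raises the flow to 3, so the given flow is not maximum.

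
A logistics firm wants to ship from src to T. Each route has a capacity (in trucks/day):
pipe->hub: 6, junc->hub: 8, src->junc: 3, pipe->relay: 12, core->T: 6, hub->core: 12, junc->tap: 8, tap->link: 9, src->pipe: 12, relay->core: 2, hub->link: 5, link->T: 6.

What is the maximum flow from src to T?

11

Augment src->pipe->relay->core->T: bottleneck 2. Total 2.
Augment src->pipe->hub->core->T: bottleneck 4. Total 6.
Augment src->pipe->hub->link->T: bottleneck 2. Total 8.
Augment src->junc->hub->link->T: bottleneck 3. Total 11.
No augmenting path remains in the residual graph.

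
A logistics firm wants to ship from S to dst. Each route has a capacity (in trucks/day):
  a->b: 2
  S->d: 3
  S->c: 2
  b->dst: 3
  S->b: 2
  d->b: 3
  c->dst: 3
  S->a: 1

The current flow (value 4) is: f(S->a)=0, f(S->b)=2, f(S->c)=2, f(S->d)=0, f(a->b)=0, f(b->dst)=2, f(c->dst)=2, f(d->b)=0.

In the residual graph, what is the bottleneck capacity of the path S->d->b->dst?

1

Residual capacities along the path: S->d: 3, d->b: 3, b->dst: 1.
Minimum is 1.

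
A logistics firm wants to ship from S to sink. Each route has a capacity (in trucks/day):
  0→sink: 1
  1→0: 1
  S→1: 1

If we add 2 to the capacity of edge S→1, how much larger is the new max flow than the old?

Original max flow = 1.
Even with extra capacity on S→1, another cut of capacity 1 remains binding.
New max flow = 1. Increase = 0.

0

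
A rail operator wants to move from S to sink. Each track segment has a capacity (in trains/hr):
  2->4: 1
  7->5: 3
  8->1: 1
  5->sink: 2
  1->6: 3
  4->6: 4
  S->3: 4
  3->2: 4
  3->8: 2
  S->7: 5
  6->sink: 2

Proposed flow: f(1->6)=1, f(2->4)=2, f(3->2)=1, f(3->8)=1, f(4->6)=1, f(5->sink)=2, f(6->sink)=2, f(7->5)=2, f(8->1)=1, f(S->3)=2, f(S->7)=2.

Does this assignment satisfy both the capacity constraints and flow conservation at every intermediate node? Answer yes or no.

No

Capacity violated on 2->4: flow 2 > capacity 1.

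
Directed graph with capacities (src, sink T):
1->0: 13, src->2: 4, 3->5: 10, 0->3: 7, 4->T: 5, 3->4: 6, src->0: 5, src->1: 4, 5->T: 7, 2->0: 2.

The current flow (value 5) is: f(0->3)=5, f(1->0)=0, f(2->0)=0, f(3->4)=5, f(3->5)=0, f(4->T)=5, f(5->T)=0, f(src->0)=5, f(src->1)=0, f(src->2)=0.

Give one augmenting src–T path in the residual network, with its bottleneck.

src->2->0->3->5->T, bottleneck 2

Residual along src->2->0->3->5->T: src->2: 4, 2->0: 2, 0->3: 2, 3->5: 10, 5->T: 7.
Bottleneck = min = 2.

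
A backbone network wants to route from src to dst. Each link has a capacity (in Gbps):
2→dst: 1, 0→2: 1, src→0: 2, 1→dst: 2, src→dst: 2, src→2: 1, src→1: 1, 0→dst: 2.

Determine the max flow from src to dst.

6

Augment src→dst: bottleneck 2. Total 2.
Augment src→1→dst: bottleneck 1. Total 3.
Augment src→0→dst: bottleneck 2. Total 5.
Augment src→2→dst: bottleneck 1. Total 6.
No augmenting path remains in the residual graph.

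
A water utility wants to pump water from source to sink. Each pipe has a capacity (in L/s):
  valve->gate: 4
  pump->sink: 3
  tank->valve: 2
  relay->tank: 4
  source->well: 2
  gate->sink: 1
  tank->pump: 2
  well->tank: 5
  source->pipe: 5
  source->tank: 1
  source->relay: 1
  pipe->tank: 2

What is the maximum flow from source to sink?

3

Augment source->tank->pump->sink: bottleneck 1. Total 1.
Augment source->well->tank->pump->sink: bottleneck 1. Total 2.
Augment source->well->tank->valve->gate->sink: bottleneck 1. Total 3.
No augmenting path remains in the residual graph.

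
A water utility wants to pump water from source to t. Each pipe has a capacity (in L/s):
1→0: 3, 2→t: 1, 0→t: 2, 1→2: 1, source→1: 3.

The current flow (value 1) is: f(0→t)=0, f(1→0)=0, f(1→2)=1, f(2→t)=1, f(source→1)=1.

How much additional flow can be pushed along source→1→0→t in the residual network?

Residual capacities along the path: source→1: 2, 1→0: 3, 0→t: 2.
Minimum is 2.

2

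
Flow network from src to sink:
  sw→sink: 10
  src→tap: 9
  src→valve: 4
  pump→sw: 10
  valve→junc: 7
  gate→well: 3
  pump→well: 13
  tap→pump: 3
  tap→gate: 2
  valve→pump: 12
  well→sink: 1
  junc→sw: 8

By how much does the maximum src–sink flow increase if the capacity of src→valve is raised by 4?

Original max flow = 8.
After raising cap(src→valve), augmenting paths through that edge carry 3 more units.
New max flow = 11. Increase = 3.

3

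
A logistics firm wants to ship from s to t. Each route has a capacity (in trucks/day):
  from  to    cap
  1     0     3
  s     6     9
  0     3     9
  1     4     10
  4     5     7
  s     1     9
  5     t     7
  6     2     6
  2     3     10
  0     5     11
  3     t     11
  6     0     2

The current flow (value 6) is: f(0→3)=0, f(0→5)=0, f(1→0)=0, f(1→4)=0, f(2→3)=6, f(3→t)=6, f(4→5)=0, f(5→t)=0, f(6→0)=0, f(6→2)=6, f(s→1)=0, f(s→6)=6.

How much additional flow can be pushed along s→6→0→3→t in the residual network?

Residual capacities along the path: s→6: 3, 6→0: 2, 0→3: 9, 3→t: 5.
Minimum is 2.

2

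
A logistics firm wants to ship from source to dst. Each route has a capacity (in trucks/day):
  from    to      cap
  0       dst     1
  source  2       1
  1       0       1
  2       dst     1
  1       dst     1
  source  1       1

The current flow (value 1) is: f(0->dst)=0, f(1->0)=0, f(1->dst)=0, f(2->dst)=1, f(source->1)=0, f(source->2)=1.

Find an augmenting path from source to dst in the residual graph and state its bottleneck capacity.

Residual along source->1->dst: source->1: 1, 1->dst: 1.
Bottleneck = min = 1.

source->1->dst, bottleneck 1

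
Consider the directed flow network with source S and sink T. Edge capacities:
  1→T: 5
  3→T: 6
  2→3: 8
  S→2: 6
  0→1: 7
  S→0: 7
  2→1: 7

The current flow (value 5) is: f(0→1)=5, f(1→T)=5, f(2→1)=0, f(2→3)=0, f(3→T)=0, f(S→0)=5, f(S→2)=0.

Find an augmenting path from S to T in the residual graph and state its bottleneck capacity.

Residual along S→2→3→T: S→2: 6, 2→3: 8, 3→T: 6.
Bottleneck = min = 6.

S→2→3→T, bottleneck 6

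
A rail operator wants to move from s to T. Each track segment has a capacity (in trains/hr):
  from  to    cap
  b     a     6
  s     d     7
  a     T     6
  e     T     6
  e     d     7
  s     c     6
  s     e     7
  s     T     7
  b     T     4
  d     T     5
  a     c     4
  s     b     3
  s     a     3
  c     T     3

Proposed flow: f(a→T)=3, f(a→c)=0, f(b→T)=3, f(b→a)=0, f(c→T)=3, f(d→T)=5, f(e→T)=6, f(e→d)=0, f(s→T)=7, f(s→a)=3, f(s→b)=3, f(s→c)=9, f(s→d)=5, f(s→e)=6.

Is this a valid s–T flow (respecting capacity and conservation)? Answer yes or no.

No

Capacity violated on s→c: flow 9 > capacity 6.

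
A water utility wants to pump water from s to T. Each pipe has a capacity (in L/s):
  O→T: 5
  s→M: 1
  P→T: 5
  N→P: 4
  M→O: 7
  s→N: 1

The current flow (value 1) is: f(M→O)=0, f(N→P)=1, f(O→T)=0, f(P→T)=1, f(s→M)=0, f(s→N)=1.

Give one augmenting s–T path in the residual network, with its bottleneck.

s→M→O→T, bottleneck 1

Residual along s→M→O→T: s→M: 1, M→O: 7, O→T: 5.
Bottleneck = min = 1.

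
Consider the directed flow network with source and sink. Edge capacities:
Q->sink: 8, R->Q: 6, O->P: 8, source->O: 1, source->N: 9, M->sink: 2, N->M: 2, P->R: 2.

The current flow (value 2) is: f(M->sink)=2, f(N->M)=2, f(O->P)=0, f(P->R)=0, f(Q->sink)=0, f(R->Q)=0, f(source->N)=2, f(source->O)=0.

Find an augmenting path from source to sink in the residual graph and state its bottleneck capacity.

Residual along source->O->P->R->Q->sink: source->O: 1, O->P: 8, P->R: 2, R->Q: 6, Q->sink: 8.
Bottleneck = min = 1.

source->O->P->R->Q->sink, bottleneck 1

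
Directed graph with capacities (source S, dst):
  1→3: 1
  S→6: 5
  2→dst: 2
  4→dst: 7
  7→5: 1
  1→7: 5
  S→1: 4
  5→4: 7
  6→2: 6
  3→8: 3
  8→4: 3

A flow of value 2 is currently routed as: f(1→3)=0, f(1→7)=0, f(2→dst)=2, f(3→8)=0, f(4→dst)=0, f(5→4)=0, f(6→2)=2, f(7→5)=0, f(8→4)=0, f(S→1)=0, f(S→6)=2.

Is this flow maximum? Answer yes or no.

No

Residual path S→1→7→5→4→dst has bottleneck 1 > 0.
Pushing 1 along it raises the flow to 3, so the given flow is not maximum.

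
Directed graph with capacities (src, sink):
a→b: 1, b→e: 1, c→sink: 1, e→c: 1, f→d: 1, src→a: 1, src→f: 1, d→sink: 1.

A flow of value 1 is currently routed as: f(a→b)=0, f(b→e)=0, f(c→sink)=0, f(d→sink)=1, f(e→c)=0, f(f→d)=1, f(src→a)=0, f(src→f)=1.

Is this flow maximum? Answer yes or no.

Residual path src→a→b→e→c→sink has bottleneck 1 > 0.
Pushing 1 along it raises the flow to 2, so the given flow is not maximum.

No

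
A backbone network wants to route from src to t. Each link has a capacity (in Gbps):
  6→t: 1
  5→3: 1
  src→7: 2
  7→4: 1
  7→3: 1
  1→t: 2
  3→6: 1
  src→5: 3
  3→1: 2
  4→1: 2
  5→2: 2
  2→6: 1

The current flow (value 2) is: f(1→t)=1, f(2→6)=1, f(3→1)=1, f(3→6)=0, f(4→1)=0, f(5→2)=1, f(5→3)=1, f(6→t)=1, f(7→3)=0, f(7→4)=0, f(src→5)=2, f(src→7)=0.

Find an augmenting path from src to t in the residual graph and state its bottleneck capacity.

src→7→3→1→t, bottleneck 1

Residual along src→7→3→1→t: src→7: 2, 7→3: 1, 3→1: 1, 1→t: 1.
Bottleneck = min = 1.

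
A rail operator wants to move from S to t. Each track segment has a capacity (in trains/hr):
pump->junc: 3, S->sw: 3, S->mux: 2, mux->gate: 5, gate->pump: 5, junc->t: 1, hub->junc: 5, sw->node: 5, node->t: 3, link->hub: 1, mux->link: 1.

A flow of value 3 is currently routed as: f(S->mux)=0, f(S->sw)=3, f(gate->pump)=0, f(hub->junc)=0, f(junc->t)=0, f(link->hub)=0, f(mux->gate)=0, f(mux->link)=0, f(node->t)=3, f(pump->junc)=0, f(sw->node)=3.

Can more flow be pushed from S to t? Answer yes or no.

Yes

Residual path S->mux->link->hub->junc->t has bottleneck 1 > 0.
Pushing 1 along it raises the flow to 4, so the given flow is not maximum.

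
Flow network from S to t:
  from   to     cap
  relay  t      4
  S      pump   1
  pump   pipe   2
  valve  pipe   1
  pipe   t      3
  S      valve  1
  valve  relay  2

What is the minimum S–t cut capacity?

2

Max flow = 2 (via 2 augmenting paths).
In the residual at optimum, the set reachable from S is {S}.
Cut edges: S→valve (cap 1), S→pump (cap 1). Sum = 2.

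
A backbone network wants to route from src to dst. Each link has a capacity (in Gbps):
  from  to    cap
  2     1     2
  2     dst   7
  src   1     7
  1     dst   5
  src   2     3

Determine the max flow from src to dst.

Augment src→2→dst: bottleneck 3. Total 3.
Augment src→1→dst: bottleneck 5. Total 8.
No augmenting path remains in the residual graph.

8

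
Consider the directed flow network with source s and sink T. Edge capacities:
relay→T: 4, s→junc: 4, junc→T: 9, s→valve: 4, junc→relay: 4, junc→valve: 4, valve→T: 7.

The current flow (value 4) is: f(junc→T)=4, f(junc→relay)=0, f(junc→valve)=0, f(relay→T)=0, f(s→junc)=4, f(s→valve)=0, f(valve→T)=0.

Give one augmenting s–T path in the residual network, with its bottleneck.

s→valve→T, bottleneck 4

Residual along s→valve→T: s→valve: 4, valve→T: 7.
Bottleneck = min = 4.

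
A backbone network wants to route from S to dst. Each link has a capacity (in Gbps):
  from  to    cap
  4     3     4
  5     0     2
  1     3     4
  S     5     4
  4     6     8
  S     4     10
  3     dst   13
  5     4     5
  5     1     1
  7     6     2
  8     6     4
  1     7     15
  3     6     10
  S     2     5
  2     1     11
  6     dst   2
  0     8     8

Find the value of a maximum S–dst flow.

Augment S->4->3->dst: bottleneck 4. Total 4.
Augment S->4->6->dst: bottleneck 2. Total 6.
Augment S->2->1->3->dst: bottleneck 4. Total 10.
No augmenting path remains in the residual graph.

10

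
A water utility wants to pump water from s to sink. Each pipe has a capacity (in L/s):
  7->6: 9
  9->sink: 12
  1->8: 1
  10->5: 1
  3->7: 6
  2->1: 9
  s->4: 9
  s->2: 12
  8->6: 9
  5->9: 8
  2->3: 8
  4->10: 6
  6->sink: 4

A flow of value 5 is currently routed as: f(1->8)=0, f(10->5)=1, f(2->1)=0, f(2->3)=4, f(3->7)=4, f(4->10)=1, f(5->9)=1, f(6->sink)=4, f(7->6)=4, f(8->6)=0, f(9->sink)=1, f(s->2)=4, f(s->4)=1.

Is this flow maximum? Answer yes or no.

Yes

Residual reachable from s: {1, 10, 2, 3, 4, 6, 7, 8, s}; sink is not reachable.
Saturated cut: 10->5, 6->sink with total capacity 5 = current flow value. Flow is maximum.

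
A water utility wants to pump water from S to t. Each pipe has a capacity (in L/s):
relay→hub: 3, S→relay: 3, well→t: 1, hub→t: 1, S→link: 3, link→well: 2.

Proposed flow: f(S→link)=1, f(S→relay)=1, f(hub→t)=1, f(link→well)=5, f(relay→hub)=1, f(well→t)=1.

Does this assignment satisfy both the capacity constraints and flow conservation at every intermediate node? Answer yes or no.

Capacity violated on link→well: flow 5 > capacity 2.

No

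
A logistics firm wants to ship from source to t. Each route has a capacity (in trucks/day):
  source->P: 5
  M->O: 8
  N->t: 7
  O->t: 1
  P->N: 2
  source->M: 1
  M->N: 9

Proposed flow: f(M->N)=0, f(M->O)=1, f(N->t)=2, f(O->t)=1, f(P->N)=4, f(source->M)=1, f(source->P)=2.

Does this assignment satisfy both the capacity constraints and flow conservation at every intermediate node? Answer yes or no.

No

Capacity violated on P->N: flow 4 > capacity 2.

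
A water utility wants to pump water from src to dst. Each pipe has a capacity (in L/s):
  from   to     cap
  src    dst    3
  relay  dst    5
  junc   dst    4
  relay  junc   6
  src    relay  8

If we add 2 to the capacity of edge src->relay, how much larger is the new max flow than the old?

Original max flow = 11.
After raising cap(src->relay), augmenting paths through that edge carry 1 more unit.
New max flow = 12. Increase = 1.

1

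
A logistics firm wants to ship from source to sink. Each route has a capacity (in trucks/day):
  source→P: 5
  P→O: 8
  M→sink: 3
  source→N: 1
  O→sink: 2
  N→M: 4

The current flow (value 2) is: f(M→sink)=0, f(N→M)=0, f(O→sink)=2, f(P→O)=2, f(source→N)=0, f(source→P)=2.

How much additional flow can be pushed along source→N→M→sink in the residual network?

Residual capacities along the path: source→N: 1, N→M: 4, M→sink: 3.
Minimum is 1.

1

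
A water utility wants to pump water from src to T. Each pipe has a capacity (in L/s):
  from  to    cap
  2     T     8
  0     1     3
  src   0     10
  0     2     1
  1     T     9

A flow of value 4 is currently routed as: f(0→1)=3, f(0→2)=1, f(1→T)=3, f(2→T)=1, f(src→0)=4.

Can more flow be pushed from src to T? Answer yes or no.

Residual reachable from src: {0, src}; T is not reachable.
Saturated cut: 0→1, 0→2 with total capacity 4 = current flow value. Flow is maximum.

No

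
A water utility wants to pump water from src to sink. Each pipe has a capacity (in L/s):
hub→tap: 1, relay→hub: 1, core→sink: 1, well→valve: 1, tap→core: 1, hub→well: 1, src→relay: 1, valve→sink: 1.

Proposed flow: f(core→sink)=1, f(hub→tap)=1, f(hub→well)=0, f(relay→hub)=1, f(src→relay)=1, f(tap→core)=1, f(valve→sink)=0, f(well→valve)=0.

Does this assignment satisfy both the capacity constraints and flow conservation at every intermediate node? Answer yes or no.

Yes

Every edge has 0 ≤ f(e) ≤ cap(e).
At each intermediate node, inflow equals outflow.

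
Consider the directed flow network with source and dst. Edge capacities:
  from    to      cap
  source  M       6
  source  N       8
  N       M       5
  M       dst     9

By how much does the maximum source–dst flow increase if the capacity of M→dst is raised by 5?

Original max flow = 9.
After raising cap(M→dst), augmenting paths through that edge carry 2 more units.
New max flow = 11. Increase = 2.

2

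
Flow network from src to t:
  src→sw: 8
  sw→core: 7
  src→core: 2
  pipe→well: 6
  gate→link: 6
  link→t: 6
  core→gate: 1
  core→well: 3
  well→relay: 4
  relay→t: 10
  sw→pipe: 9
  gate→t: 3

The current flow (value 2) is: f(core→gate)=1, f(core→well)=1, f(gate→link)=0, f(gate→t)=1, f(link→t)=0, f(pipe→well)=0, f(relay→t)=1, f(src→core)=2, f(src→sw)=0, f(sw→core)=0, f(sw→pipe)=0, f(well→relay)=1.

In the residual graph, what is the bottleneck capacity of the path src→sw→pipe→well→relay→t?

Residual capacities along the path: src→sw: 8, sw→pipe: 9, pipe→well: 6, well→relay: 3, relay→t: 9.
Minimum is 3.

3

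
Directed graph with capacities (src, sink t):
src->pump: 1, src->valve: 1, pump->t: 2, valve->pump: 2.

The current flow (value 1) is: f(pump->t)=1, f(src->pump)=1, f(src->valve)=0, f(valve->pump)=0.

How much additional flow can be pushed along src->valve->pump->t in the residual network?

1

Residual capacities along the path: src->valve: 1, valve->pump: 2, pump->t: 1.
Minimum is 1.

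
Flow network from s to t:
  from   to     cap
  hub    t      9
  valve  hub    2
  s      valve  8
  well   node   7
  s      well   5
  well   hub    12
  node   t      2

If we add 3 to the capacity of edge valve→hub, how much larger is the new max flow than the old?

3

Original max flow = 7.
After raising cap(valve→hub), augmenting paths through that edge carry 3 more units.
New max flow = 10. Increase = 3.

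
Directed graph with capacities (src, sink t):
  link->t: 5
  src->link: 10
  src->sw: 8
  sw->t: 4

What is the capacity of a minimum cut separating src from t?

Max flow = 9 (via 2 augmenting paths).
In the residual at optimum, the set reachable from src is {link, src, sw}.
Cut edges: sw->t (cap 4), link->t (cap 5). Sum = 9.

9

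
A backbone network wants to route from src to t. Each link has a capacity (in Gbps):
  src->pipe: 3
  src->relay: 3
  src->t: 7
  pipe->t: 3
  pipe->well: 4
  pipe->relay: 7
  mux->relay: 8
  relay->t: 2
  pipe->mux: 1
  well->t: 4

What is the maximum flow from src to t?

12

Augment src->t: bottleneck 7. Total 7.
Augment src->pipe->t: bottleneck 3. Total 10.
Augment src->relay->t: bottleneck 2. Total 12.
No augmenting path remains in the residual graph.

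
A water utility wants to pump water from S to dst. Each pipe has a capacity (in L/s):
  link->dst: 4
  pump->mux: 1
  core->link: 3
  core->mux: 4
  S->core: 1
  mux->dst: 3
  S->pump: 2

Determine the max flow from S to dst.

Augment S->pump->mux->dst: bottleneck 1. Total 1.
Augment S->core->mux->dst: bottleneck 1. Total 2.
No augmenting path remains in the residual graph.

2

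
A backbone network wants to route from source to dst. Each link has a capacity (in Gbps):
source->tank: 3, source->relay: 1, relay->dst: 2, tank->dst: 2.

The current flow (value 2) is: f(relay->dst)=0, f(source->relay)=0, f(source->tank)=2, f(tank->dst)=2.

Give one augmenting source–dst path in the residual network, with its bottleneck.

source->relay->dst, bottleneck 1

Residual along source->relay->dst: source->relay: 1, relay->dst: 2.
Bottleneck = min = 1.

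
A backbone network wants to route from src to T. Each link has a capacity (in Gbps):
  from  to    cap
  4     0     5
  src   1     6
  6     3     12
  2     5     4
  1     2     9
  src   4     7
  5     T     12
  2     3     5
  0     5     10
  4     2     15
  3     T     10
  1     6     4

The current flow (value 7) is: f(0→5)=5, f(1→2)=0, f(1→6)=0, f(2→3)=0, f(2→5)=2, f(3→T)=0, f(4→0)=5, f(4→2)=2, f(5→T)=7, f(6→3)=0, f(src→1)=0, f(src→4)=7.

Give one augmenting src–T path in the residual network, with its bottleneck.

src→1→2→5→T, bottleneck 2

Residual along src→1→2→5→T: src→1: 6, 1→2: 9, 2→5: 2, 5→T: 5.
Bottleneck = min = 2.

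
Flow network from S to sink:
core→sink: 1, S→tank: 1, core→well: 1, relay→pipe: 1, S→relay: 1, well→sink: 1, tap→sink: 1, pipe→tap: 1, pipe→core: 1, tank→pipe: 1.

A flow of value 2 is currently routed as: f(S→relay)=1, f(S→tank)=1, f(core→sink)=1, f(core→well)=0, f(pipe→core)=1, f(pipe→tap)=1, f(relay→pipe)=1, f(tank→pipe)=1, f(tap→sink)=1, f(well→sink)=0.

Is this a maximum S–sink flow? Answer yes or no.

Residual reachable from S: {S}; sink is not reachable.
Saturated cut: S→tank, S→relay with total capacity 2 = current flow value. Flow is maximum.

Yes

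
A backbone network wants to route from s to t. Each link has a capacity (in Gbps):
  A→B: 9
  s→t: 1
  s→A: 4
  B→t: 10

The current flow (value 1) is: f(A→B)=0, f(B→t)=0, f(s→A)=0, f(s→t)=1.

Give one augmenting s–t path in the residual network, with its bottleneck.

s→A→B→t, bottleneck 4

Residual along s→A→B→t: s→A: 4, A→B: 9, B→t: 10.
Bottleneck = min = 4.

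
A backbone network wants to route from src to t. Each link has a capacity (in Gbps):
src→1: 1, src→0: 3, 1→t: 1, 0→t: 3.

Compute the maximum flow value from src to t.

Augment src→1→t: bottleneck 1. Total 1.
Augment src→0→t: bottleneck 3. Total 4.
No augmenting path remains in the residual graph.

4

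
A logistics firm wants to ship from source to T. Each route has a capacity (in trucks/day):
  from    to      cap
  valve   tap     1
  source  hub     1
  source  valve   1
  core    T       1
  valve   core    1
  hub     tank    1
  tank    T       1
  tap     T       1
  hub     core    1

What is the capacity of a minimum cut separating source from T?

Max flow = 2 (via 2 augmenting paths).
In the residual at optimum, the set reachable from source is {source}.
Cut edges: source→valve (cap 1), source→hub (cap 1). Sum = 2.

2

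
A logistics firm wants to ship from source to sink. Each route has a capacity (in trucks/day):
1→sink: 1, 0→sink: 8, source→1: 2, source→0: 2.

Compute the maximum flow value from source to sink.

3

Augment source→1→sink: bottleneck 1. Total 1.
Augment source→0→sink: bottleneck 2. Total 3.
No augmenting path remains in the residual graph.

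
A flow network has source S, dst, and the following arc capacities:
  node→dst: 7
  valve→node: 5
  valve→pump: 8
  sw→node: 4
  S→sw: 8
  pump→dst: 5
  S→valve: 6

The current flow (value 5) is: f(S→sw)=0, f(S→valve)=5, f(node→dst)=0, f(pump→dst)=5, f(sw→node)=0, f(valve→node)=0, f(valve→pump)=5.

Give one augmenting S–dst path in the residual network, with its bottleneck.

S→valve→node→dst, bottleneck 1

Residual along S→valve→node→dst: S→valve: 1, valve→node: 5, node→dst: 7.
Bottleneck = min = 1.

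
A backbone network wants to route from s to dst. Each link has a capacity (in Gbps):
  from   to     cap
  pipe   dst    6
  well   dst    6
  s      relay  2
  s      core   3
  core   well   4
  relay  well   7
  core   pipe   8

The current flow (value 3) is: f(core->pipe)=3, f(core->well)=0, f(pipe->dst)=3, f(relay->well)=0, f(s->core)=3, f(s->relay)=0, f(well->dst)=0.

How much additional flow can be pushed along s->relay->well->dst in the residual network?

Residual capacities along the path: s->relay: 2, relay->well: 7, well->dst: 6.
Minimum is 2.

2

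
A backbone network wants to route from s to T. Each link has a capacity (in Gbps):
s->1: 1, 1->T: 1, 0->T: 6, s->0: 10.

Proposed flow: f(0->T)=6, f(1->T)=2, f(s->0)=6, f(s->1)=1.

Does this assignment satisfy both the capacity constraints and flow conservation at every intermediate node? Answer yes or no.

Capacity violated on 1->T: flow 2 > capacity 1.

No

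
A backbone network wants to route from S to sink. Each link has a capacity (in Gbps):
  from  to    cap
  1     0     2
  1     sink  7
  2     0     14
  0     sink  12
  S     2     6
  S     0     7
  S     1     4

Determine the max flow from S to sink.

Augment S→1→sink: bottleneck 4. Total 4.
Augment S→0→sink: bottleneck 7. Total 11.
Augment S→2→0→sink: bottleneck 5. Total 16.
No augmenting path remains in the residual graph.

16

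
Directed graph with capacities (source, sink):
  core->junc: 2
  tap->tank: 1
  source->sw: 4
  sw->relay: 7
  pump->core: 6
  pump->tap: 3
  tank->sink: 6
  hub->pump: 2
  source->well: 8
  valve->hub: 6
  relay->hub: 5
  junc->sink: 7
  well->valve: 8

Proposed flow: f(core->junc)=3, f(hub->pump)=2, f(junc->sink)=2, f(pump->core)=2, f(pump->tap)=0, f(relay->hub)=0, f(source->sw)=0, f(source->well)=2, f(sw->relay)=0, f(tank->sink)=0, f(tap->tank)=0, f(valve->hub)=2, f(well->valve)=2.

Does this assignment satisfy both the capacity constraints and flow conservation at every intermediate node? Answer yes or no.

No

Capacity violated on core->junc: flow 3 > capacity 2.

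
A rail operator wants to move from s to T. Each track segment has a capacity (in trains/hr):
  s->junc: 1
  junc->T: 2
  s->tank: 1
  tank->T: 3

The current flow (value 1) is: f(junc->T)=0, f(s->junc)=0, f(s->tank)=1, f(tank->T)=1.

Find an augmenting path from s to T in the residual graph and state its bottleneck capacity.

s->junc->T, bottleneck 1

Residual along s->junc->T: s->junc: 1, junc->T: 2.
Bottleneck = min = 1.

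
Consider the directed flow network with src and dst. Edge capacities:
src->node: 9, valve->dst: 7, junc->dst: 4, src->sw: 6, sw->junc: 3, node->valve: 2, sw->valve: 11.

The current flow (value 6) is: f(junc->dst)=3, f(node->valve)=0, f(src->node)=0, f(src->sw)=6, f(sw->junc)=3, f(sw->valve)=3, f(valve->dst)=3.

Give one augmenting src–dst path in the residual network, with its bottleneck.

src->node->valve->dst, bottleneck 2

Residual along src->node->valve->dst: src->node: 9, node->valve: 2, valve->dst: 4.
Bottleneck = min = 2.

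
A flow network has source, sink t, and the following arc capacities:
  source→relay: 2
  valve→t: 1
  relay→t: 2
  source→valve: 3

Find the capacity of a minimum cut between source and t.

3

Max flow = 3 (via 2 augmenting paths).
In the residual at optimum, the set reachable from source is {source, valve}.
Cut edges: source→relay (cap 2), valve→t (cap 1). Sum = 3.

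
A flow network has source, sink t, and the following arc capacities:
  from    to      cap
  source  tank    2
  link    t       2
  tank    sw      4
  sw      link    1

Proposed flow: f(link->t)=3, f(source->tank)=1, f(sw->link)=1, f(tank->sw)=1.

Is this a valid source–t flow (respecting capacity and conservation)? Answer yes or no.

No

Capacity violated on link->t: flow 3 > capacity 2.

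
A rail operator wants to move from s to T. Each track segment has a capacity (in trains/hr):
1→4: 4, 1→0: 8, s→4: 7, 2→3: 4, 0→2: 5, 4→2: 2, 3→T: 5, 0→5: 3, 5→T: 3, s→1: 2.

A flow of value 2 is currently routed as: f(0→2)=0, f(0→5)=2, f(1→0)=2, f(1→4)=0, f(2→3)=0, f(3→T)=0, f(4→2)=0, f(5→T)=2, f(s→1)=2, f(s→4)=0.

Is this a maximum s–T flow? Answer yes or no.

Residual path s→4→2→3→T has bottleneck 2 > 0.
Pushing 2 along it raises the flow to 4, so the given flow is not maximum.

No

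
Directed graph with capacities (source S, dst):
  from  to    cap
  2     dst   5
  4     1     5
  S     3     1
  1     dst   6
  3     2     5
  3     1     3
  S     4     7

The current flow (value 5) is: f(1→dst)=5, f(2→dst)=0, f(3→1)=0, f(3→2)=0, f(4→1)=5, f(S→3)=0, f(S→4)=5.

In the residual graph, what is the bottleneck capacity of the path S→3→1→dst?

1

Residual capacities along the path: S→3: 1, 3→1: 3, 1→dst: 1.
Minimum is 1.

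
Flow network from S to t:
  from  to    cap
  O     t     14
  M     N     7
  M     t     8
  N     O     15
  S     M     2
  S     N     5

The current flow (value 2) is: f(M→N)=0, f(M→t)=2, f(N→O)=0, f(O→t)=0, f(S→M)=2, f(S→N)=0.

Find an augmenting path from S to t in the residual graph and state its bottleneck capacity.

Residual along S→N→O→t: S→N: 5, N→O: 15, O→t: 14.
Bottleneck = min = 5.

S→N→O→t, bottleneck 5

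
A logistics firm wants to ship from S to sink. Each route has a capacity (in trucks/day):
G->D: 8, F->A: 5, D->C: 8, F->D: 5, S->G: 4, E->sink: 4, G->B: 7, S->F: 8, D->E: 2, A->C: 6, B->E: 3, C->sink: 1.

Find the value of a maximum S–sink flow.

5

Augment S->F->A->C->sink: bottleneck 1. Total 1.
Augment S->F->D->E->sink: bottleneck 2. Total 3.
Augment S->G->B->E->sink: bottleneck 2. Total 5.
No augmenting path remains in the residual graph.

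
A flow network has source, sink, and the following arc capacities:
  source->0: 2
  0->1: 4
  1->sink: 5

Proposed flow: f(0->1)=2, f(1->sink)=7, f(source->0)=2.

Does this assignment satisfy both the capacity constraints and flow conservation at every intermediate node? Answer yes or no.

No

Capacity violated on 1->sink: flow 7 > capacity 5.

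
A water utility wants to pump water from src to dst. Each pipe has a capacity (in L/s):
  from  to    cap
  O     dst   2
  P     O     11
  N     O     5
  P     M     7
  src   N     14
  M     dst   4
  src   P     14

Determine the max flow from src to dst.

6

Augment src->N->O->dst: bottleneck 2. Total 2.
Augment src->P->M->dst: bottleneck 4. Total 6.
No augmenting path remains in the residual graph.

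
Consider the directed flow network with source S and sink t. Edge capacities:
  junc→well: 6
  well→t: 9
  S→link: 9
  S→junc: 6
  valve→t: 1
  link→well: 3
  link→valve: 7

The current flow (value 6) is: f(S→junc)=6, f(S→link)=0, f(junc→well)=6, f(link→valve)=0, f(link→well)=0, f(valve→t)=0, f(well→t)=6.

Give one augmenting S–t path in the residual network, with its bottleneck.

Residual along S→link→well→t: S→link: 9, link→well: 3, well→t: 3.
Bottleneck = min = 3.

S→link→well→t, bottleneck 3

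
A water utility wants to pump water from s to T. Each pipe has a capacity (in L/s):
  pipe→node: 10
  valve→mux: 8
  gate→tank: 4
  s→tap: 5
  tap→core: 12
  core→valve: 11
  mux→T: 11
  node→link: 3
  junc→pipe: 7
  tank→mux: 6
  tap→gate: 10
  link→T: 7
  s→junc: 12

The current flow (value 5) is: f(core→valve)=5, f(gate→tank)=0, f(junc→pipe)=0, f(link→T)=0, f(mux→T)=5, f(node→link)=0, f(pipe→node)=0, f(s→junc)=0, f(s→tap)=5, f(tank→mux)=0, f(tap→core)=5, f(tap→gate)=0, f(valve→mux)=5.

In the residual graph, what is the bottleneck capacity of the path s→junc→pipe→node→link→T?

Residual capacities along the path: s→junc: 12, junc→pipe: 7, pipe→node: 10, node→link: 3, link→T: 7.
Minimum is 3.

3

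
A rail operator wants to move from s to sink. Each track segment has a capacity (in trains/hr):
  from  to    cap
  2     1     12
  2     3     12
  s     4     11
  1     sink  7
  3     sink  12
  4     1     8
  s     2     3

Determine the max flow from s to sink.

Augment s->4->1->sink: bottleneck 7. Total 7.
Augment s->2->3->sink: bottleneck 3. Total 10.
No augmenting path remains in the residual graph.

10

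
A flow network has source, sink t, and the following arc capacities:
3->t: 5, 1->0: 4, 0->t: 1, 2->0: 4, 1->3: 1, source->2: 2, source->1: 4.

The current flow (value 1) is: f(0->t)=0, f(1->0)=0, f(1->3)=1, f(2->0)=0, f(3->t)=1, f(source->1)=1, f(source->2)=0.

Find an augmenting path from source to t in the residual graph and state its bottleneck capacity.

Residual along source->1->0->t: source->1: 3, 1->0: 4, 0->t: 1.
Bottleneck = min = 1.

source->1->0->t, bottleneck 1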